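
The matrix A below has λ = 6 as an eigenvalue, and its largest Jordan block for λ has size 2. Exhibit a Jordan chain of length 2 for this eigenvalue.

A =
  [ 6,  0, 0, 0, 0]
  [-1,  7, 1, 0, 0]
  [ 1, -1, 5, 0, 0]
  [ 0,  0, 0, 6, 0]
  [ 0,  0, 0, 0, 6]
A Jordan chain for λ = 6 of length 2:
v_1 = (0, -1, 1, 0, 0)ᵀ
v_2 = (1, 0, 0, 0, 0)ᵀ

Let N = A − (6)·I. We want v_2 with N^2 v_2 = 0 but N^1 v_2 ≠ 0; then v_{j-1} := N · v_j for j = 2, …, 2.

Pick v_2 = (1, 0, 0, 0, 0)ᵀ.
Then v_1 = N · v_2 = (0, -1, 1, 0, 0)ᵀ.

Sanity check: (A − (6)·I) v_1 = (0, 0, 0, 0, 0)ᵀ = 0. ✓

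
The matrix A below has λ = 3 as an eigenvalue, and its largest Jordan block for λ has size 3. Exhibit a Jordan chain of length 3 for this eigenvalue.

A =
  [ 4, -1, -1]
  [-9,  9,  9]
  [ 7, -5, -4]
A Jordan chain for λ = 3 of length 3:
v_1 = (3, 0, 3)ᵀ
v_2 = (1, -9, 7)ᵀ
v_3 = (1, 0, 0)ᵀ

Let N = A − (3)·I. We want v_3 with N^3 v_3 = 0 but N^2 v_3 ≠ 0; then v_{j-1} := N · v_j for j = 3, …, 2.

Pick v_3 = (1, 0, 0)ᵀ.
Then v_2 = N · v_3 = (1, -9, 7)ᵀ.
Then v_1 = N · v_2 = (3, 0, 3)ᵀ.

Sanity check: (A − (3)·I) v_1 = (0, 0, 0)ᵀ = 0. ✓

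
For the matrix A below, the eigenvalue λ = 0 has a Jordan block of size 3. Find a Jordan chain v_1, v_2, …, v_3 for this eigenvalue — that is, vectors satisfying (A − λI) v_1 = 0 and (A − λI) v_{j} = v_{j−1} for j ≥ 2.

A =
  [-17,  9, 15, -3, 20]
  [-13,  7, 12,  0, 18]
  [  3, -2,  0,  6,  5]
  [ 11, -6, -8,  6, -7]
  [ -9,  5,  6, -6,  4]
A Jordan chain for λ = 0 of length 3:
v_1 = (4, 4, -4, -4, 4)ᵀ
v_2 = (-17, -13, 3, 11, -9)ᵀ
v_3 = (1, 0, 0, 0, 0)ᵀ

Let N = A − (0)·I. We want v_3 with N^3 v_3 = 0 but N^2 v_3 ≠ 0; then v_{j-1} := N · v_j for j = 3, …, 2.

Pick v_3 = (1, 0, 0, 0, 0)ᵀ.
Then v_2 = N · v_3 = (-17, -13, 3, 11, -9)ᵀ.
Then v_1 = N · v_2 = (4, 4, -4, -4, 4)ᵀ.

Sanity check: (A − (0)·I) v_1 = (0, 0, 0, 0, 0)ᵀ = 0. ✓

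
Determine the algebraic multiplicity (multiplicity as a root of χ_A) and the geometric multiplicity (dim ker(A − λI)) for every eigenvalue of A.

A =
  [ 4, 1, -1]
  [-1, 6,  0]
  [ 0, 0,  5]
λ = 5: alg = 3, geom = 1

Step 1 — factor the characteristic polynomial to read off the algebraic multiplicities:
  χ_A(x) = (x - 5)^3

Step 2 — compute geometric multiplicities via the rank-nullity identity g(λ) = n − rank(A − λI):
  rank(A − (5)·I) = 2, so dim ker(A − (5)·I) = n − 2 = 1

Summary:
  λ = 5: algebraic multiplicity = 3, geometric multiplicity = 1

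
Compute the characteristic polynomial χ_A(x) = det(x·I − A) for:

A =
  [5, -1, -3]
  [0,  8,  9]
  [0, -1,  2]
x^3 - 15*x^2 + 75*x - 125

Expanding det(x·I − A) (e.g. by cofactor expansion or by noting that A is similar to its Jordan form J, which has the same characteristic polynomial as A) gives
  χ_A(x) = x^3 - 15*x^2 + 75*x - 125
which factors as (x - 5)^3. The eigenvalues (with algebraic multiplicities) are λ = 5 with multiplicity 3.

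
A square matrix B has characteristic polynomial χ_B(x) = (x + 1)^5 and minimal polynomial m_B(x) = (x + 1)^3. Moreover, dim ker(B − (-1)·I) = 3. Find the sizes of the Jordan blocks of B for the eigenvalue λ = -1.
Block sizes for λ = -1: [3, 1, 1]

Step 1 — from the characteristic polynomial, algebraic multiplicity of λ = -1 is 5. From dim ker(B − (-1)·I) = 3, there are exactly 3 Jordan blocks for λ = -1.
Step 2 — from the minimal polynomial, the factor (x + 1)^3 tells us the largest block for λ = -1 has size 3.
Step 3 — with total size 5, 3 blocks, and largest block 3, the block sizes (in nonincreasing order) are [3, 1, 1].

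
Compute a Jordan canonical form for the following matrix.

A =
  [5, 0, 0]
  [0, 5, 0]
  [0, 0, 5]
J_1(5) ⊕ J_1(5) ⊕ J_1(5)

The characteristic polynomial is
  det(x·I − A) = x^3 - 15*x^2 + 75*x - 125 = (x - 5)^3

Eigenvalues and multiplicities (the geometric multiplicity of λ is n − rank(A − λI), which equals the number of Jordan blocks for λ):
  λ = 5: algebraic multiplicity = 3, geometric multiplicity = 3

Determining the block sizes for each eigenvalue:
  λ = 5: gm = am = 3, so every block has size 1 → block sizes [1, 1, 1]

Assembling the blocks gives a Jordan form
J =
  [5, 0, 0]
  [0, 5, 0]
  [0, 0, 5]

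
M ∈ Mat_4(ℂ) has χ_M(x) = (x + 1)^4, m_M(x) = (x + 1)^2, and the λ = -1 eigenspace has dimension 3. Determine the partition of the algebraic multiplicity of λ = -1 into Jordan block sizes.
Block sizes for λ = -1: [2, 1, 1]

Step 1 — from the characteristic polynomial, algebraic multiplicity of λ = -1 is 4. From dim ker(M − (-1)·I) = 3, there are exactly 3 Jordan blocks for λ = -1.
Step 2 — from the minimal polynomial, the factor (x + 1)^2 tells us the largest block for λ = -1 has size 2.
Step 3 — with total size 4, 3 blocks, and largest block 2, the block sizes (in nonincreasing order) are [2, 1, 1].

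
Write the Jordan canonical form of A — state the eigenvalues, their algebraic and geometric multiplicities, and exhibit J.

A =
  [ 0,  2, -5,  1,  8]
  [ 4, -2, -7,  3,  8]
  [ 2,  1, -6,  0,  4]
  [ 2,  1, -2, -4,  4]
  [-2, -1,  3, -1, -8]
J_3(-4) ⊕ J_1(-4) ⊕ J_1(-4)

The characteristic polynomial is
  det(x·I − A) = x^5 + 20*x^4 + 160*x^3 + 640*x^2 + 1280*x + 1024 = (x + 4)^5

Eigenvalues and multiplicities (the geometric multiplicity of λ is n − rank(A − λI), which equals the number of Jordan blocks for λ):
  λ = -4: algebraic multiplicity = 5, geometric multiplicity = 3

Determining the block sizes for each eigenvalue:
  λ = -4: with am = 5 and gm = 3, the partition is not yet determined (e.g. several partitions of 5 into 3 parts exist). Let N = A − (-4)·I. Computing rank(N^1) = 2, rank(N^2) = 1, rank(N^3) = 0; the number of blocks of size ≥ j is rank(N^{j−1}) − rank(N^j), giving [3, 1, 1]. So we have 1 block(s) of size 3, 2 block(s) of size 1 → block sizes [3, 1, 1]

Assembling the blocks gives a Jordan form
J =
  [-4,  1,  0,  0,  0]
  [ 0, -4,  1,  0,  0]
  [ 0,  0, -4,  0,  0]
  [ 0,  0,  0, -4,  0]
  [ 0,  0,  0,  0, -4]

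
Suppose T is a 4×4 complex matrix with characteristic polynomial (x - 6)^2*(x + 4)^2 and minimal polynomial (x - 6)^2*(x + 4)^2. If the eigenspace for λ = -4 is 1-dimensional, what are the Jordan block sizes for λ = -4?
Block sizes for λ = -4: [2]

Step 1 — from the characteristic polynomial, algebraic multiplicity of λ = -4 is 2. From dim ker(T − (-4)·I) = 1, there are exactly 1 Jordan blocks for λ = -4.
Step 2 — from the minimal polynomial, the factor (x + 4)^2 tells us the largest block for λ = -4 has size 2.
Step 3 — with total size 2, 1 blocks, and largest block 2, the block sizes (in nonincreasing order) are [2].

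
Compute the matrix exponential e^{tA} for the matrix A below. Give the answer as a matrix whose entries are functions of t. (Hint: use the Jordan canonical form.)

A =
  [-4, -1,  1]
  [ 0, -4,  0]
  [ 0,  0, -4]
e^{tA} =
  [exp(-4*t), -t*exp(-4*t), t*exp(-4*t)]
  [0, exp(-4*t), 0]
  [0, 0, exp(-4*t)]

Strategy: write A = P · J · P⁻¹ where J is a Jordan canonical form, so e^{tA} = P · e^{tJ} · P⁻¹, and e^{tJ} can be computed block-by-block.

A has Jordan form
J =
  [-4,  1,  0]
  [ 0, -4,  0]
  [ 0,  0, -4]
(up to reordering of blocks).

Per-block formulas:
  For a 2×2 Jordan block J_2(-4): exp(t · J_2(-4)) = e^(-4t)·(I + t·N), where N is the 2×2 nilpotent shift.
  For a 1×1 block at λ = -4: exp(t · [-4]) = [e^(-4t)].

After assembling e^{tJ} and conjugating by P, we get:

e^{tA} =
  [exp(-4*t), -t*exp(-4*t), t*exp(-4*t)]
  [0, exp(-4*t), 0]
  [0, 0, exp(-4*t)]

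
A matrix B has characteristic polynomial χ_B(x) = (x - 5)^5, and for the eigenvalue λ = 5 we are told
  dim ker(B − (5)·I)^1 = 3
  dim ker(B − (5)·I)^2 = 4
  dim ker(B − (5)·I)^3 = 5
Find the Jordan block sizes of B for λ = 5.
Block sizes for λ = 5: [3, 1, 1]

From the dimensions of kernels of powers, the number of Jordan blocks of size at least j is d_j − d_{j−1} where d_j = dim ker(N^j) (with d_0 = 0). Computing the differences gives [3, 1, 1].
The number of blocks of size exactly k is (#blocks of size ≥ k) − (#blocks of size ≥ k + 1), so the partition is: 2 block(s) of size 1, 1 block(s) of size 3.
In nonincreasing order the block sizes are [3, 1, 1].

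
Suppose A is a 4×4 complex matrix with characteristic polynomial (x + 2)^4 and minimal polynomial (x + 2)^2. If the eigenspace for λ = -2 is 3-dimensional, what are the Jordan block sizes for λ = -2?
Block sizes for λ = -2: [2, 1, 1]

Step 1 — from the characteristic polynomial, algebraic multiplicity of λ = -2 is 4. From dim ker(A − (-2)·I) = 3, there are exactly 3 Jordan blocks for λ = -2.
Step 2 — from the minimal polynomial, the factor (x + 2)^2 tells us the largest block for λ = -2 has size 2.
Step 3 — with total size 4, 3 blocks, and largest block 2, the block sizes (in nonincreasing order) are [2, 1, 1].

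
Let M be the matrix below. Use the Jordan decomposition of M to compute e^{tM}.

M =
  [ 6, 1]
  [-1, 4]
e^{tM} =
  [t*exp(5*t) + exp(5*t), t*exp(5*t)]
  [-t*exp(5*t), -t*exp(5*t) + exp(5*t)]

Strategy: write M = P · J · P⁻¹ where J is a Jordan canonical form, so e^{tM} = P · e^{tJ} · P⁻¹, and e^{tJ} can be computed block-by-block.

M has Jordan form
J =
  [5, 1]
  [0, 5]
(up to reordering of blocks).

Per-block formulas:
  For a 2×2 Jordan block J_2(5): exp(t · J_2(5)) = e^(5t)·(I + t·N), where N is the 2×2 nilpotent shift.

After assembling e^{tJ} and conjugating by P, we get:

e^{tM} =
  [t*exp(5*t) + exp(5*t), t*exp(5*t)]
  [-t*exp(5*t), -t*exp(5*t) + exp(5*t)]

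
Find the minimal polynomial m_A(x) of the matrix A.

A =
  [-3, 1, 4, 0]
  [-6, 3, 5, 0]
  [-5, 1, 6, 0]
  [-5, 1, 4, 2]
x^3 - 6*x^2 + 12*x - 8

The characteristic polynomial is χ_A(x) = (x - 2)^4, so the eigenvalues are known. The minimal polynomial is
  m_A(x) = Π_λ (x − λ)^{k_λ}
where k_λ is the size of the *largest* Jordan block for λ (equivalently, the smallest k with (A − λI)^k v = 0 for every generalised eigenvector v of λ).

  λ = 2: largest Jordan block has size 3, contributing (x − 2)^3

So m_A(x) = (x - 2)^3 = x^3 - 6*x^2 + 12*x - 8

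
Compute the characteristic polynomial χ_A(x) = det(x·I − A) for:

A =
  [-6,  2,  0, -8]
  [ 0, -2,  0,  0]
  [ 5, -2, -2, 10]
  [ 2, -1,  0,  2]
x^4 + 8*x^3 + 24*x^2 + 32*x + 16

Expanding det(x·I − A) (e.g. by cofactor expansion or by noting that A is similar to its Jordan form J, which has the same characteristic polynomial as A) gives
  χ_A(x) = x^4 + 8*x^3 + 24*x^2 + 32*x + 16
which factors as (x + 2)^4. The eigenvalues (with algebraic multiplicities) are λ = -2 with multiplicity 4.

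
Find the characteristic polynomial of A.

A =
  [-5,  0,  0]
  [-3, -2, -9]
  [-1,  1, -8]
x^3 + 15*x^2 + 75*x + 125

Expanding det(x·I − A) (e.g. by cofactor expansion or by noting that A is similar to its Jordan form J, which has the same characteristic polynomial as A) gives
  χ_A(x) = x^3 + 15*x^2 + 75*x + 125
which factors as (x + 5)^3. The eigenvalues (with algebraic multiplicities) are λ = -5 with multiplicity 3.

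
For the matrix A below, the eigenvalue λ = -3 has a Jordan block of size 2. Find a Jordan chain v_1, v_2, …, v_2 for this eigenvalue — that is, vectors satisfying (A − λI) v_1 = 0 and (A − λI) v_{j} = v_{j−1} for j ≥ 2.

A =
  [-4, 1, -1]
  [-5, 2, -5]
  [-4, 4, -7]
A Jordan chain for λ = -3 of length 2:
v_1 = (-1, -5, -4)ᵀ
v_2 = (1, 0, 0)ᵀ

Let N = A − (-3)·I. We want v_2 with N^2 v_2 = 0 but N^1 v_2 ≠ 0; then v_{j-1} := N · v_j for j = 2, …, 2.

Pick v_2 = (1, 0, 0)ᵀ.
Then v_1 = N · v_2 = (-1, -5, -4)ᵀ.

Sanity check: (A − (-3)·I) v_1 = (0, 0, 0)ᵀ = 0. ✓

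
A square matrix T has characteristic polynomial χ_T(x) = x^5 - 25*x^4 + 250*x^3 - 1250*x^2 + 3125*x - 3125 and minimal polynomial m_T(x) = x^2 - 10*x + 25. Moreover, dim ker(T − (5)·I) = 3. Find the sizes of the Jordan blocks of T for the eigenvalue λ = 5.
Block sizes for λ = 5: [2, 2, 1]

Step 1 — from the characteristic polynomial, algebraic multiplicity of λ = 5 is 5. From dim ker(T − (5)·I) = 3, there are exactly 3 Jordan blocks for λ = 5.
Step 2 — from the minimal polynomial, the factor (x − 5)^2 tells us the largest block for λ = 5 has size 2.
Step 3 — with total size 5, 3 blocks, and largest block 2, the block sizes (in nonincreasing order) are [2, 2, 1].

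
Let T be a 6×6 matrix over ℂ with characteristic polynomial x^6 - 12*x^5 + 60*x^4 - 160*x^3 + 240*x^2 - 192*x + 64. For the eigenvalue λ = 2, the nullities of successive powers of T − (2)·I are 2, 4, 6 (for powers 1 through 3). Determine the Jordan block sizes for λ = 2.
Block sizes for λ = 2: [3, 3]

From the dimensions of kernels of powers, the number of Jordan blocks of size at least j is d_j − d_{j−1} where d_j = dim ker(N^j) (with d_0 = 0). Computing the differences gives [2, 2, 2].
The number of blocks of size exactly k is (#blocks of size ≥ k) − (#blocks of size ≥ k + 1), so the partition is: 2 block(s) of size 3.
In nonincreasing order the block sizes are [3, 3].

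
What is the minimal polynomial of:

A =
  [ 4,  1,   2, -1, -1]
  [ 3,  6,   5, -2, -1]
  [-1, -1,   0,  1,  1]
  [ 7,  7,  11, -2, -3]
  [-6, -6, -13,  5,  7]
x^3 - 9*x^2 + 27*x - 27

The characteristic polynomial is χ_A(x) = (x - 3)^5, so the eigenvalues are known. The minimal polynomial is
  m_A(x) = Π_λ (x − λ)^{k_λ}
where k_λ is the size of the *largest* Jordan block for λ (equivalently, the smallest k with (A − λI)^k v = 0 for every generalised eigenvector v of λ).

  λ = 3: largest Jordan block has size 3, contributing (x − 3)^3

So m_A(x) = (x - 3)^3 = x^3 - 9*x^2 + 27*x - 27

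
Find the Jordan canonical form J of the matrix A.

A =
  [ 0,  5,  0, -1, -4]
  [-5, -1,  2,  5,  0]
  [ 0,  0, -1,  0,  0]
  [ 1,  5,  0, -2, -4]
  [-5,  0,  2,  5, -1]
J_3(-1) ⊕ J_1(-1) ⊕ J_1(-1)

The characteristic polynomial is
  det(x·I − A) = x^5 + 5*x^4 + 10*x^3 + 10*x^2 + 5*x + 1 = (x + 1)^5

Eigenvalues and multiplicities (the geometric multiplicity of λ is n − rank(A − λI), which equals the number of Jordan blocks for λ):
  λ = -1: algebraic multiplicity = 5, geometric multiplicity = 3

Determining the block sizes for each eigenvalue:
  λ = -1: with am = 5 and gm = 3, the partition is not yet determined (e.g. several partitions of 5 into 3 parts exist). Let N = A − (-1)·I. Computing rank(N^1) = 2, rank(N^2) = 1, rank(N^3) = 0; the number of blocks of size ≥ j is rank(N^{j−1}) − rank(N^j), giving [3, 1, 1]. So we have 1 block(s) of size 3, 2 block(s) of size 1 → block sizes [3, 1, 1]

Assembling the blocks gives a Jordan form
J =
  [-1,  1,  0,  0,  0]
  [ 0, -1,  1,  0,  0]
  [ 0,  0, -1,  0,  0]
  [ 0,  0,  0, -1,  0]
  [ 0,  0,  0,  0, -1]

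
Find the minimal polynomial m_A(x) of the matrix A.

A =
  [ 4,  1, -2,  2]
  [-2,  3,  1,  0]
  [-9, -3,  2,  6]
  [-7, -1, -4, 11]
x^3 - 15*x^2 + 75*x - 125

The characteristic polynomial is χ_A(x) = (x - 5)^4, so the eigenvalues are known. The minimal polynomial is
  m_A(x) = Π_λ (x − λ)^{k_λ}
where k_λ is the size of the *largest* Jordan block for λ (equivalently, the smallest k with (A − λI)^k v = 0 for every generalised eigenvector v of λ).

  λ = 5: largest Jordan block has size 3, contributing (x − 5)^3

So m_A(x) = (x - 5)^3 = x^3 - 15*x^2 + 75*x - 125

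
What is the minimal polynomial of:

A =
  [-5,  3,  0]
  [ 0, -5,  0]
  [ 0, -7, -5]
x^2 + 10*x + 25

The characteristic polynomial is χ_A(x) = (x + 5)^3, so the eigenvalues are known. The minimal polynomial is
  m_A(x) = Π_λ (x − λ)^{k_λ}
where k_λ is the size of the *largest* Jordan block for λ (equivalently, the smallest k with (A − λI)^k v = 0 for every generalised eigenvector v of λ).

  λ = -5: largest Jordan block has size 2, contributing (x + 5)^2

So m_A(x) = (x + 5)^2 = x^2 + 10*x + 25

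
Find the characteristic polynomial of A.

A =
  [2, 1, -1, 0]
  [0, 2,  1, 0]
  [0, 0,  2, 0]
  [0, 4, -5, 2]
x^4 - 8*x^3 + 24*x^2 - 32*x + 16

Expanding det(x·I − A) (e.g. by cofactor expansion or by noting that A is similar to its Jordan form J, which has the same characteristic polynomial as A) gives
  χ_A(x) = x^4 - 8*x^3 + 24*x^2 - 32*x + 16
which factors as (x - 2)^4. The eigenvalues (with algebraic multiplicities) are λ = 2 with multiplicity 4.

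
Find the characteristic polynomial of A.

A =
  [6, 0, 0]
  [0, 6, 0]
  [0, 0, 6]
x^3 - 18*x^2 + 108*x - 216

Expanding det(x·I − A) (e.g. by cofactor expansion or by noting that A is similar to its Jordan form J, which has the same characteristic polynomial as A) gives
  χ_A(x) = x^3 - 18*x^2 + 108*x - 216
which factors as (x - 6)^3. The eigenvalues (with algebraic multiplicities) are λ = 6 with multiplicity 3.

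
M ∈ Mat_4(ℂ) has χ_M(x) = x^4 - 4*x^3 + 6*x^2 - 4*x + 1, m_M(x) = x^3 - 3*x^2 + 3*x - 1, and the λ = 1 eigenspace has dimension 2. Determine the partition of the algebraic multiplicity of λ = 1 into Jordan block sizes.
Block sizes for λ = 1: [3, 1]

Step 1 — from the characteristic polynomial, algebraic multiplicity of λ = 1 is 4. From dim ker(M − (1)·I) = 2, there are exactly 2 Jordan blocks for λ = 1.
Step 2 — from the minimal polynomial, the factor (x − 1)^3 tells us the largest block for λ = 1 has size 3.
Step 3 — with total size 4, 2 blocks, and largest block 3, the block sizes (in nonincreasing order) are [3, 1].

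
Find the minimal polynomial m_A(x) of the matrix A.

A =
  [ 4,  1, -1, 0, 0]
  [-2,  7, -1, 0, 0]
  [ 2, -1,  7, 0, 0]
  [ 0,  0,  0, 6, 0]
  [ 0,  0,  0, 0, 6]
x^2 - 12*x + 36

The characteristic polynomial is χ_A(x) = (x - 6)^5, so the eigenvalues are known. The minimal polynomial is
  m_A(x) = Π_λ (x − λ)^{k_λ}
where k_λ is the size of the *largest* Jordan block for λ (equivalently, the smallest k with (A − λI)^k v = 0 for every generalised eigenvector v of λ).

  λ = 6: largest Jordan block has size 2, contributing (x − 6)^2

So m_A(x) = (x - 6)^2 = x^2 - 12*x + 36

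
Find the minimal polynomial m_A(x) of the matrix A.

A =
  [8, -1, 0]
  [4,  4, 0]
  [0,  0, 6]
x^2 - 12*x + 36

The characteristic polynomial is χ_A(x) = (x - 6)^3, so the eigenvalues are known. The minimal polynomial is
  m_A(x) = Π_λ (x − λ)^{k_λ}
where k_λ is the size of the *largest* Jordan block for λ (equivalently, the smallest k with (A − λI)^k v = 0 for every generalised eigenvector v of λ).

  λ = 6: largest Jordan block has size 2, contributing (x − 6)^2

So m_A(x) = (x - 6)^2 = x^2 - 12*x + 36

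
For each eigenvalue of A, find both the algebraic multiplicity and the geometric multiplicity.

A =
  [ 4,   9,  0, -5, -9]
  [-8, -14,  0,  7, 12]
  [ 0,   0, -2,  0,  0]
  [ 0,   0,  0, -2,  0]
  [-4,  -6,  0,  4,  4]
λ = -2: alg = 5, geom = 3

Step 1 — factor the characteristic polynomial to read off the algebraic multiplicities:
  χ_A(x) = (x + 2)^5

Step 2 — compute geometric multiplicities via the rank-nullity identity g(λ) = n − rank(A − λI):
  rank(A − (-2)·I) = 2, so dim ker(A − (-2)·I) = n − 2 = 3

Summary:
  λ = -2: algebraic multiplicity = 5, geometric multiplicity = 3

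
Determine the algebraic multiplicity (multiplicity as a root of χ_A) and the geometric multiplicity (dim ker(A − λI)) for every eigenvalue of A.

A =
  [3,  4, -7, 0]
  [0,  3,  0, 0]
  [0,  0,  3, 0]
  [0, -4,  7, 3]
λ = 3: alg = 4, geom = 3

Step 1 — factor the characteristic polynomial to read off the algebraic multiplicities:
  χ_A(x) = (x - 3)^4

Step 2 — compute geometric multiplicities via the rank-nullity identity g(λ) = n − rank(A − λI):
  rank(A − (3)·I) = 1, so dim ker(A − (3)·I) = n − 1 = 3

Summary:
  λ = 3: algebraic multiplicity = 4, geometric multiplicity = 3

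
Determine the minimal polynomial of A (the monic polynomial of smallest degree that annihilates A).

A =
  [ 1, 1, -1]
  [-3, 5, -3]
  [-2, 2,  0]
x^2 - 4*x + 4

The characteristic polynomial is χ_A(x) = (x - 2)^3, so the eigenvalues are known. The minimal polynomial is
  m_A(x) = Π_λ (x − λ)^{k_λ}
where k_λ is the size of the *largest* Jordan block for λ (equivalently, the smallest k with (A − λI)^k v = 0 for every generalised eigenvector v of λ).

  λ = 2: largest Jordan block has size 2, contributing (x − 2)^2

So m_A(x) = (x - 2)^2 = x^2 - 4*x + 4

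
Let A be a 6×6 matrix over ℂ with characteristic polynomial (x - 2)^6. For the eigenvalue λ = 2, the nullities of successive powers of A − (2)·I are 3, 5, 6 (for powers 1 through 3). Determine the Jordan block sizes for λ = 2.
Block sizes for λ = 2: [3, 2, 1]

From the dimensions of kernels of powers, the number of Jordan blocks of size at least j is d_j − d_{j−1} where d_j = dim ker(N^j) (with d_0 = 0). Computing the differences gives [3, 2, 1].
The number of blocks of size exactly k is (#blocks of size ≥ k) − (#blocks of size ≥ k + 1), so the partition is: 1 block(s) of size 1, 1 block(s) of size 2, 1 block(s) of size 3.
In nonincreasing order the block sizes are [3, 2, 1].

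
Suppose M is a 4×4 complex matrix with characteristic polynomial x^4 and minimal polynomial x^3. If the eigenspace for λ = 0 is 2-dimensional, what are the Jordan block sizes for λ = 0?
Block sizes for λ = 0: [3, 1]

Step 1 — from the characteristic polynomial, algebraic multiplicity of λ = 0 is 4. From dim ker(M − (0)·I) = 2, there are exactly 2 Jordan blocks for λ = 0.
Step 2 — from the minimal polynomial, the factor (x − 0)^3 tells us the largest block for λ = 0 has size 3.
Step 3 — with total size 4, 2 blocks, and largest block 3, the block sizes (in nonincreasing order) are [3, 1].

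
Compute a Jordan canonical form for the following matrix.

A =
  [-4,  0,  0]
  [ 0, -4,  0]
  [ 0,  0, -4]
J_1(-4) ⊕ J_1(-4) ⊕ J_1(-4)

The characteristic polynomial is
  det(x·I − A) = x^3 + 12*x^2 + 48*x + 64 = (x + 4)^3

Eigenvalues and multiplicities (the geometric multiplicity of λ is n − rank(A − λI), which equals the number of Jordan blocks for λ):
  λ = -4: algebraic multiplicity = 3, geometric multiplicity = 3

Determining the block sizes for each eigenvalue:
  λ = -4: gm = am = 3, so every block has size 1 → block sizes [1, 1, 1]

Assembling the blocks gives a Jordan form
J =
  [-4,  0,  0]
  [ 0, -4,  0]
  [ 0,  0, -4]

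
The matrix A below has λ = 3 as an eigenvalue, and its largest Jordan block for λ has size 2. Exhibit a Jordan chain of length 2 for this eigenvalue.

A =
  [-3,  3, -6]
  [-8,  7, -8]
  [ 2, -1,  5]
A Jordan chain for λ = 3 of length 2:
v_1 = (-6, -8, 2)ᵀ
v_2 = (1, 0, 0)ᵀ

Let N = A − (3)·I. We want v_2 with N^2 v_2 = 0 but N^1 v_2 ≠ 0; then v_{j-1} := N · v_j for j = 2, …, 2.

Pick v_2 = (1, 0, 0)ᵀ.
Then v_1 = N · v_2 = (-6, -8, 2)ᵀ.

Sanity check: (A − (3)·I) v_1 = (0, 0, 0)ᵀ = 0. ✓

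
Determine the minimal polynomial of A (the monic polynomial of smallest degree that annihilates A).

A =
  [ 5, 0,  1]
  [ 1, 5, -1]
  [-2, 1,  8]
x^3 - 18*x^2 + 108*x - 216

The characteristic polynomial is χ_A(x) = (x - 6)^3, so the eigenvalues are known. The minimal polynomial is
  m_A(x) = Π_λ (x − λ)^{k_λ}
where k_λ is the size of the *largest* Jordan block for λ (equivalently, the smallest k with (A − λI)^k v = 0 for every generalised eigenvector v of λ).

  λ = 6: largest Jordan block has size 3, contributing (x − 6)^3

So m_A(x) = (x - 6)^3 = x^3 - 18*x^2 + 108*x - 216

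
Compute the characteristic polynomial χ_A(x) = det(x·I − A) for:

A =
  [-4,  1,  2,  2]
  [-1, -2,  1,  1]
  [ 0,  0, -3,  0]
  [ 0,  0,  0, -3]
x^4 + 12*x^3 + 54*x^2 + 108*x + 81

Expanding det(x·I − A) (e.g. by cofactor expansion or by noting that A is similar to its Jordan form J, which has the same characteristic polynomial as A) gives
  χ_A(x) = x^4 + 12*x^3 + 54*x^2 + 108*x + 81
which factors as (x + 3)^4. The eigenvalues (with algebraic multiplicities) are λ = -3 with multiplicity 4.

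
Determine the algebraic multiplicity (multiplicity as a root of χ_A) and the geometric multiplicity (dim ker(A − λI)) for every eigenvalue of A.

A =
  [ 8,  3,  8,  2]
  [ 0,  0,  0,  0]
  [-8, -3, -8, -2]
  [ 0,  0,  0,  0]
λ = 0: alg = 4, geom = 3

Step 1 — factor the characteristic polynomial to read off the algebraic multiplicities:
  χ_A(x) = x^4

Step 2 — compute geometric multiplicities via the rank-nullity identity g(λ) = n − rank(A − λI):
  rank(A − (0)·I) = 1, so dim ker(A − (0)·I) = n − 1 = 3

Summary:
  λ = 0: algebraic multiplicity = 4, geometric multiplicity = 3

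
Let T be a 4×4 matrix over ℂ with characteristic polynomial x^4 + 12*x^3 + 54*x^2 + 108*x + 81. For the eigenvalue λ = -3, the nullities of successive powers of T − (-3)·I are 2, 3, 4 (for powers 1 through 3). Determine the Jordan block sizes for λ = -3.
Block sizes for λ = -3: [3, 1]

From the dimensions of kernels of powers, the number of Jordan blocks of size at least j is d_j − d_{j−1} where d_j = dim ker(N^j) (with d_0 = 0). Computing the differences gives [2, 1, 1].
The number of blocks of size exactly k is (#blocks of size ≥ k) − (#blocks of size ≥ k + 1), so the partition is: 1 block(s) of size 1, 1 block(s) of size 3.
In nonincreasing order the block sizes are [3, 1].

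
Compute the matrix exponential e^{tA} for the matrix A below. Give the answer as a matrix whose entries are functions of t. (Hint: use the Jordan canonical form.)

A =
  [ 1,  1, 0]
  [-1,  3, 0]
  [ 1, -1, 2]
e^{tA} =
  [-t*exp(2*t) + exp(2*t), t*exp(2*t), 0]
  [-t*exp(2*t), t*exp(2*t) + exp(2*t), 0]
  [t*exp(2*t), -t*exp(2*t), exp(2*t)]

Strategy: write A = P · J · P⁻¹ where J is a Jordan canonical form, so e^{tA} = P · e^{tJ} · P⁻¹, and e^{tJ} can be computed block-by-block.

A has Jordan form
J =
  [2, 1, 0]
  [0, 2, 0]
  [0, 0, 2]
(up to reordering of blocks).

Per-block formulas:
  For a 2×2 Jordan block J_2(2): exp(t · J_2(2)) = e^(2t)·(I + t·N), where N is the 2×2 nilpotent shift.
  For a 1×1 block at λ = 2: exp(t · [2]) = [e^(2t)].

After assembling e^{tJ} and conjugating by P, we get:

e^{tA} =
  [-t*exp(2*t) + exp(2*t), t*exp(2*t), 0]
  [-t*exp(2*t), t*exp(2*t) + exp(2*t), 0]
  [t*exp(2*t), -t*exp(2*t), exp(2*t)]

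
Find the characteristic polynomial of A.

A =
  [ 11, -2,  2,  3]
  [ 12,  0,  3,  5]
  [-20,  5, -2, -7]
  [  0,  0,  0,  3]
x^4 - 12*x^3 + 54*x^2 - 108*x + 81

Expanding det(x·I − A) (e.g. by cofactor expansion or by noting that A is similar to its Jordan form J, which has the same characteristic polynomial as A) gives
  χ_A(x) = x^4 - 12*x^3 + 54*x^2 - 108*x + 81
which factors as (x - 3)^4. The eigenvalues (with algebraic multiplicities) are λ = 3 with multiplicity 4.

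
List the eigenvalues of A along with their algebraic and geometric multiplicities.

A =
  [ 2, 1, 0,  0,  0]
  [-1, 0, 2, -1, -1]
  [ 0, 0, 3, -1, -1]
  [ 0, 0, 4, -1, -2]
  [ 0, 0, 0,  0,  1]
λ = 1: alg = 5, geom = 3

Step 1 — factor the characteristic polynomial to read off the algebraic multiplicities:
  χ_A(x) = (x - 1)^5

Step 2 — compute geometric multiplicities via the rank-nullity identity g(λ) = n − rank(A − λI):
  rank(A − (1)·I) = 2, so dim ker(A − (1)·I) = n − 2 = 3

Summary:
  λ = 1: algebraic multiplicity = 5, geometric multiplicity = 3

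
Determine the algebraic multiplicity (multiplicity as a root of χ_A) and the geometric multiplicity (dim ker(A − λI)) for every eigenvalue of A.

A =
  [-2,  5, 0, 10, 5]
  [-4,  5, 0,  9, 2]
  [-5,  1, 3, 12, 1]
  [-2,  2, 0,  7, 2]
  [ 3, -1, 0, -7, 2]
λ = 3: alg = 5, geom = 3

Step 1 — factor the characteristic polynomial to read off the algebraic multiplicities:
  χ_A(x) = (x - 3)^5

Step 2 — compute geometric multiplicities via the rank-nullity identity g(λ) = n − rank(A − λI):
  rank(A − (3)·I) = 2, so dim ker(A − (3)·I) = n − 2 = 3

Summary:
  λ = 3: algebraic multiplicity = 5, geometric multiplicity = 3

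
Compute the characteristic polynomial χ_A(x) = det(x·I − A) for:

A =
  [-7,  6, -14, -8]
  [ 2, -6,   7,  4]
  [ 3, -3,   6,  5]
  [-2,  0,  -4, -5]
x^4 + 12*x^3 + 54*x^2 + 108*x + 81

Expanding det(x·I − A) (e.g. by cofactor expansion or by noting that A is similar to its Jordan form J, which has the same characteristic polynomial as A) gives
  χ_A(x) = x^4 + 12*x^3 + 54*x^2 + 108*x + 81
which factors as (x + 3)^4. The eigenvalues (with algebraic multiplicities) are λ = -3 with multiplicity 4.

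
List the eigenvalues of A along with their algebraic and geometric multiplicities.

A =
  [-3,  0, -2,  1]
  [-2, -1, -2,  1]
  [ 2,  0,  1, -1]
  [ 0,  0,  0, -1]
λ = -1: alg = 4, geom = 3

Step 1 — factor the characteristic polynomial to read off the algebraic multiplicities:
  χ_A(x) = (x + 1)^4

Step 2 — compute geometric multiplicities via the rank-nullity identity g(λ) = n − rank(A − λI):
  rank(A − (-1)·I) = 1, so dim ker(A − (-1)·I) = n − 1 = 3

Summary:
  λ = -1: algebraic multiplicity = 4, geometric multiplicity = 3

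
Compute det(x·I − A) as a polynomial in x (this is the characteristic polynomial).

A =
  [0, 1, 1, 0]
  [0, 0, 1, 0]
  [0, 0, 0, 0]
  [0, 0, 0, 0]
x^4

Expanding det(x·I − A) (e.g. by cofactor expansion or by noting that A is similar to its Jordan form J, which has the same characteristic polynomial as A) gives
  χ_A(x) = x^4
which factors as x^4. The eigenvalues (with algebraic multiplicities) are λ = 0 with multiplicity 4.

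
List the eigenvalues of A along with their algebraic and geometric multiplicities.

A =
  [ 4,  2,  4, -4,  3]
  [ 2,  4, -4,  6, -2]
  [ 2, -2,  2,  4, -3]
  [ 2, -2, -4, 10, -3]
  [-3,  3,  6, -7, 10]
λ = 6: alg = 5, geom = 3

Step 1 — factor the characteristic polynomial to read off the algebraic multiplicities:
  χ_A(x) = (x - 6)^5

Step 2 — compute geometric multiplicities via the rank-nullity identity g(λ) = n − rank(A − λI):
  rank(A − (6)·I) = 2, so dim ker(A − (6)·I) = n − 2 = 3

Summary:
  λ = 6: algebraic multiplicity = 5, geometric multiplicity = 3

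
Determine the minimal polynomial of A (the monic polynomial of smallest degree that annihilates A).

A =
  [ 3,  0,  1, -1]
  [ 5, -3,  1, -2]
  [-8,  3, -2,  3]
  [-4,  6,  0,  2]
x^3

The characteristic polynomial is χ_A(x) = x^4, so the eigenvalues are known. The minimal polynomial is
  m_A(x) = Π_λ (x − λ)^{k_λ}
where k_λ is the size of the *largest* Jordan block for λ (equivalently, the smallest k with (A − λI)^k v = 0 for every generalised eigenvector v of λ).

  λ = 0: largest Jordan block has size 3, contributing (x − 0)^3

So m_A(x) = x^3 = x^3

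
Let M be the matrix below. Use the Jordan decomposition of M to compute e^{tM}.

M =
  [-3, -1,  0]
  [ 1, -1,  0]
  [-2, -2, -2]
e^{tM} =
  [-t*exp(-2*t) + exp(-2*t), -t*exp(-2*t), 0]
  [t*exp(-2*t), t*exp(-2*t) + exp(-2*t), 0]
  [-2*t*exp(-2*t), -2*t*exp(-2*t), exp(-2*t)]

Strategy: write M = P · J · P⁻¹ where J is a Jordan canonical form, so e^{tM} = P · e^{tJ} · P⁻¹, and e^{tJ} can be computed block-by-block.

M has Jordan form
J =
  [-2,  1,  0]
  [ 0, -2,  0]
  [ 0,  0, -2]
(up to reordering of blocks).

Per-block formulas:
  For a 2×2 Jordan block J_2(-2): exp(t · J_2(-2)) = e^(-2t)·(I + t·N), where N is the 2×2 nilpotent shift.
  For a 1×1 block at λ = -2: exp(t · [-2]) = [e^(-2t)].

After assembling e^{tJ} and conjugating by P, we get:

e^{tM} =
  [-t*exp(-2*t) + exp(-2*t), -t*exp(-2*t), 0]
  [t*exp(-2*t), t*exp(-2*t) + exp(-2*t), 0]
  [-2*t*exp(-2*t), -2*t*exp(-2*t), exp(-2*t)]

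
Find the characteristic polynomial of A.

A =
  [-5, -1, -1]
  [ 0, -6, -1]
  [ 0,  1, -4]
x^3 + 15*x^2 + 75*x + 125

Expanding det(x·I − A) (e.g. by cofactor expansion or by noting that A is similar to its Jordan form J, which has the same characteristic polynomial as A) gives
  χ_A(x) = x^3 + 15*x^2 + 75*x + 125
which factors as (x + 5)^3. The eigenvalues (with algebraic multiplicities) are λ = -5 with multiplicity 3.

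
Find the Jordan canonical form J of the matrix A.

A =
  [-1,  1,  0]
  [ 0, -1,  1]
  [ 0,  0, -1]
J_3(-1)

The characteristic polynomial is
  det(x·I − A) = x^3 + 3*x^2 + 3*x + 1 = (x + 1)^3

Eigenvalues and multiplicities (the geometric multiplicity of λ is n − rank(A − λI), which equals the number of Jordan blocks for λ):
  λ = -1: algebraic multiplicity = 3, geometric multiplicity = 1

Determining the block sizes for each eigenvalue:
  λ = -1: one block (gm = 1), so the single block has size am = 3 → block sizes [3]

Assembling the blocks gives a Jordan form
J =
  [-1,  1,  0]
  [ 0, -1,  1]
  [ 0,  0, -1]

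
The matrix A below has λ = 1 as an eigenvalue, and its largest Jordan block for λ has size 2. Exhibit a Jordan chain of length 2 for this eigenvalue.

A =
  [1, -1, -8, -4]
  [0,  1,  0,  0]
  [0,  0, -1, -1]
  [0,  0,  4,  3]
A Jordan chain for λ = 1 of length 2:
v_1 = (-1, 0, 0, 0)ᵀ
v_2 = (0, 1, 0, 0)ᵀ

Let N = A − (1)·I. We want v_2 with N^2 v_2 = 0 but N^1 v_2 ≠ 0; then v_{j-1} := N · v_j for j = 2, …, 2.

Pick v_2 = (0, 1, 0, 0)ᵀ.
Then v_1 = N · v_2 = (-1, 0, 0, 0)ᵀ.

Sanity check: (A − (1)·I) v_1 = (0, 0, 0, 0)ᵀ = 0. ✓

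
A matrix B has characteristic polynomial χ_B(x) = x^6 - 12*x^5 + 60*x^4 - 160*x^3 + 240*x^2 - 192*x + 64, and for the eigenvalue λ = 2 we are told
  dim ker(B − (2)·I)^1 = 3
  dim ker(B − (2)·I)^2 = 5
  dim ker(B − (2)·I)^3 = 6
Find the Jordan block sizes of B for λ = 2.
Block sizes for λ = 2: [3, 2, 1]

From the dimensions of kernels of powers, the number of Jordan blocks of size at least j is d_j − d_{j−1} where d_j = dim ker(N^j) (with d_0 = 0). Computing the differences gives [3, 2, 1].
The number of blocks of size exactly k is (#blocks of size ≥ k) − (#blocks of size ≥ k + 1), so the partition is: 1 block(s) of size 1, 1 block(s) of size 2, 1 block(s) of size 3.
In nonincreasing order the block sizes are [3, 2, 1].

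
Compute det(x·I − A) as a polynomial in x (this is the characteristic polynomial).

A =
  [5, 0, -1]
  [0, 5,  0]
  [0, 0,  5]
x^3 - 15*x^2 + 75*x - 125

Expanding det(x·I − A) (e.g. by cofactor expansion or by noting that A is similar to its Jordan form J, which has the same characteristic polynomial as A) gives
  χ_A(x) = x^3 - 15*x^2 + 75*x - 125
which factors as (x - 5)^3. The eigenvalues (with algebraic multiplicities) are λ = 5 with multiplicity 3.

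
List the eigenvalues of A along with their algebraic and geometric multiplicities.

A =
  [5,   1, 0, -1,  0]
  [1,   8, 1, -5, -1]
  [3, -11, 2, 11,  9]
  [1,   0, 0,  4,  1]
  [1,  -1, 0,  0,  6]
λ = 5: alg = 5, geom = 2

Step 1 — factor the characteristic polynomial to read off the algebraic multiplicities:
  χ_A(x) = (x - 5)^5

Step 2 — compute geometric multiplicities via the rank-nullity identity g(λ) = n − rank(A − λI):
  rank(A − (5)·I) = 3, so dim ker(A − (5)·I) = n − 3 = 2

Summary:
  λ = 5: algebraic multiplicity = 5, geometric multiplicity = 2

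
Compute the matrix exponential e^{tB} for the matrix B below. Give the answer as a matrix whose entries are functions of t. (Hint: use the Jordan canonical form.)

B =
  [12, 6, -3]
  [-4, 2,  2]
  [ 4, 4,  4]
e^{tB} =
  [6*t*exp(6*t) + exp(6*t), 6*t*exp(6*t), -3*t*exp(6*t)]
  [-4*t*exp(6*t), -4*t*exp(6*t) + exp(6*t), 2*t*exp(6*t)]
  [4*t*exp(6*t), 4*t*exp(6*t), -2*t*exp(6*t) + exp(6*t)]

Strategy: write B = P · J · P⁻¹ where J is a Jordan canonical form, so e^{tB} = P · e^{tJ} · P⁻¹, and e^{tJ} can be computed block-by-block.

B has Jordan form
J =
  [6, 1, 0]
  [0, 6, 0]
  [0, 0, 6]
(up to reordering of blocks).

Per-block formulas:
  For a 2×2 Jordan block J_2(6): exp(t · J_2(6)) = e^(6t)·(I + t·N), where N is the 2×2 nilpotent shift.
  For a 1×1 block at λ = 6: exp(t · [6]) = [e^(6t)].

After assembling e^{tJ} and conjugating by P, we get:

e^{tB} =
  [6*t*exp(6*t) + exp(6*t), 6*t*exp(6*t), -3*t*exp(6*t)]
  [-4*t*exp(6*t), -4*t*exp(6*t) + exp(6*t), 2*t*exp(6*t)]
  [4*t*exp(6*t), 4*t*exp(6*t), -2*t*exp(6*t) + exp(6*t)]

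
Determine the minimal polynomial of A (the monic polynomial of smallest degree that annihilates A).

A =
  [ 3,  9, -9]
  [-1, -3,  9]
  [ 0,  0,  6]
x^3 - 6*x^2

The characteristic polynomial is χ_A(x) = x^2*(x - 6), so the eigenvalues are known. The minimal polynomial is
  m_A(x) = Π_λ (x − λ)^{k_λ}
where k_λ is the size of the *largest* Jordan block for λ (equivalently, the smallest k with (A − λI)^k v = 0 for every generalised eigenvector v of λ).

  λ = 0: largest Jordan block has size 2, contributing (x − 0)^2
  λ = 6: largest Jordan block has size 1, contributing (x − 6)

So m_A(x) = x^2*(x - 6) = x^3 - 6*x^2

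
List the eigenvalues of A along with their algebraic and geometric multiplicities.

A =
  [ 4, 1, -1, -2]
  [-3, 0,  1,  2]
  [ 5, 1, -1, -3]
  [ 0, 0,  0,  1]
λ = 1: alg = 4, geom = 2

Step 1 — factor the characteristic polynomial to read off the algebraic multiplicities:
  χ_A(x) = (x - 1)^4

Step 2 — compute geometric multiplicities via the rank-nullity identity g(λ) = n − rank(A − λI):
  rank(A − (1)·I) = 2, so dim ker(A − (1)·I) = n − 2 = 2

Summary:
  λ = 1: algebraic multiplicity = 4, geometric multiplicity = 2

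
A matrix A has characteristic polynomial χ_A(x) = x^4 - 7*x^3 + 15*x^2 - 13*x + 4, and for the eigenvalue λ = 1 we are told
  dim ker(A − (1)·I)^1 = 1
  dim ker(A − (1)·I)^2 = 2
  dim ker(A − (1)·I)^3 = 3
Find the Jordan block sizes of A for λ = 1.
Block sizes for λ = 1: [3]

From the dimensions of kernels of powers, the number of Jordan blocks of size at least j is d_j − d_{j−1} where d_j = dim ker(N^j) (with d_0 = 0). Computing the differences gives [1, 1, 1].
The number of blocks of size exactly k is (#blocks of size ≥ k) − (#blocks of size ≥ k + 1), so the partition is: 1 block(s) of size 3.
In nonincreasing order the block sizes are [3].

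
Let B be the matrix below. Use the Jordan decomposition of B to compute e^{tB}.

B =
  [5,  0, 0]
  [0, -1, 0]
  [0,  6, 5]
e^{tB} =
  [exp(5*t), 0, 0]
  [0, exp(-t), 0]
  [0, exp(5*t) - exp(-t), exp(5*t)]

Strategy: write B = P · J · P⁻¹ where J is a Jordan canonical form, so e^{tB} = P · e^{tJ} · P⁻¹, and e^{tJ} can be computed block-by-block.

B has Jordan form
J =
  [-1, 0, 0]
  [ 0, 5, 0]
  [ 0, 0, 5]
(up to reordering of blocks).

Per-block formulas:
  For a 1×1 block at λ = 5: exp(t · [5]) = [e^(5t)].
  For a 1×1 block at λ = -1: exp(t · [-1]) = [e^(-1t)].

After assembling e^{tJ} and conjugating by P, we get:

e^{tB} =
  [exp(5*t), 0, 0]
  [0, exp(-t), 0]
  [0, exp(5*t) - exp(-t), exp(5*t)]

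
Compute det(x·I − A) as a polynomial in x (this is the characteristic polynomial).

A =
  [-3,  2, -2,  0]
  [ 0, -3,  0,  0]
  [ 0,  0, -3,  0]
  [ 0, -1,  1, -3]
x^4 + 12*x^3 + 54*x^2 + 108*x + 81

Expanding det(x·I − A) (e.g. by cofactor expansion or by noting that A is similar to its Jordan form J, which has the same characteristic polynomial as A) gives
  χ_A(x) = x^4 + 12*x^3 + 54*x^2 + 108*x + 81
which factors as (x + 3)^4. The eigenvalues (with algebraic multiplicities) are λ = -3 with multiplicity 4.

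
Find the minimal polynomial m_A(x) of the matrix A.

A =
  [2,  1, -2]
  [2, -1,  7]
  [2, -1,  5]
x^3 - 6*x^2 + 12*x - 8

The characteristic polynomial is χ_A(x) = (x - 2)^3, so the eigenvalues are known. The minimal polynomial is
  m_A(x) = Π_λ (x − λ)^{k_λ}
where k_λ is the size of the *largest* Jordan block for λ (equivalently, the smallest k with (A − λI)^k v = 0 for every generalised eigenvector v of λ).

  λ = 2: largest Jordan block has size 3, contributing (x − 2)^3

So m_A(x) = (x - 2)^3 = x^3 - 6*x^2 + 12*x - 8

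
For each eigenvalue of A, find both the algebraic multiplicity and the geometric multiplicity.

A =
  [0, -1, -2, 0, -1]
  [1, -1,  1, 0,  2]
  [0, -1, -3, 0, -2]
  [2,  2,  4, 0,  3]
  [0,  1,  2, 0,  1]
λ = -1: alg = 3, geom = 1; λ = 0: alg = 2, geom = 1

Step 1 — factor the characteristic polynomial to read off the algebraic multiplicities:
  χ_A(x) = x^2*(x + 1)^3

Step 2 — compute geometric multiplicities via the rank-nullity identity g(λ) = n − rank(A − λI):
  rank(A − (-1)·I) = 4, so dim ker(A − (-1)·I) = n − 4 = 1
  rank(A − (0)·I) = 4, so dim ker(A − (0)·I) = n − 4 = 1

Summary:
  λ = -1: algebraic multiplicity = 3, geometric multiplicity = 1
  λ = 0: algebraic multiplicity = 2, geometric multiplicity = 1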